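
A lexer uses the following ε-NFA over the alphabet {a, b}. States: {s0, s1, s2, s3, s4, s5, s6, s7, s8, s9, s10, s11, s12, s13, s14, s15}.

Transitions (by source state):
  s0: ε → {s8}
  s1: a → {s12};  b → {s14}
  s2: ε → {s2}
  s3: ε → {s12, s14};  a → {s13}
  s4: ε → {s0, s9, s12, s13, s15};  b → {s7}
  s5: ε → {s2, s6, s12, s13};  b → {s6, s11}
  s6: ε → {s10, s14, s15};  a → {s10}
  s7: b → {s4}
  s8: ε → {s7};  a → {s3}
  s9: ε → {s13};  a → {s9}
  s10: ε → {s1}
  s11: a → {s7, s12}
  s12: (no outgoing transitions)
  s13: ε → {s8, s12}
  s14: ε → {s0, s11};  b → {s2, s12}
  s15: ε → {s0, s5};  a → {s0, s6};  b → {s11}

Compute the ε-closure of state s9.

Start with {s9}.
From s9 via ε: add s13.
From s13 via ε: add s8, s12.
From s8 via ε: add s7.
No new states can be added; the closed set is {s7, s8, s9, s12, s13}.

{s7, s8, s9, s12, s13}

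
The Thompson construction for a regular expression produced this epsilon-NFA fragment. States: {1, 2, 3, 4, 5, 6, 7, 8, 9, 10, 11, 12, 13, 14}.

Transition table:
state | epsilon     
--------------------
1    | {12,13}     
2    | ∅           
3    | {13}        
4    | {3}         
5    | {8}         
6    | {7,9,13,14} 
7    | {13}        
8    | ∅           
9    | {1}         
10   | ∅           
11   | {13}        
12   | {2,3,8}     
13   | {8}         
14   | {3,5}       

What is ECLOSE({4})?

Start with {4}.
From 4 via epsilon: add 3.
From 3 via epsilon: add 13.
From 13 via epsilon: add 8.
No new states can be added; the closed set is {3, 4, 8, 13}.

{3, 4, 8, 13}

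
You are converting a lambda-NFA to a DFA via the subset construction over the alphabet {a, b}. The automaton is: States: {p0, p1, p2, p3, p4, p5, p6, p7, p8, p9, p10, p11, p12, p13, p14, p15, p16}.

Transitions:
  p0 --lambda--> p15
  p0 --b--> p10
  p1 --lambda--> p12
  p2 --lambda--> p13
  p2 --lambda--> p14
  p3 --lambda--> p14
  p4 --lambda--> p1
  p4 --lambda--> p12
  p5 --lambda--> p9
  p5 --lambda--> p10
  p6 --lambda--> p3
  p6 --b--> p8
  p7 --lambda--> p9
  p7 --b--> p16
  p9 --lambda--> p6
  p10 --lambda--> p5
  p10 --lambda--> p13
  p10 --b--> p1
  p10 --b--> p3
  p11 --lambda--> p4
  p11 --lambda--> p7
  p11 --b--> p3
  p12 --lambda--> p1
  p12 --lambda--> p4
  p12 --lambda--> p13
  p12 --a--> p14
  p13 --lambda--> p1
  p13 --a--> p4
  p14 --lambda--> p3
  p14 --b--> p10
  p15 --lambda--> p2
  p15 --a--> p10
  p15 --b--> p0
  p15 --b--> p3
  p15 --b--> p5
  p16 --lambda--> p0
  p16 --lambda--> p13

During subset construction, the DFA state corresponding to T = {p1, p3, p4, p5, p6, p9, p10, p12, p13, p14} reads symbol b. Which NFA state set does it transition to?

{p1, p3, p4, p5, p6, p8, p9, p10, p12, p13, p14}

p6 on b → {p8}.
p10 on b → {p1, p3}.
p14 on b → {p10}.
No b-transition from p1, p3, p4, p5, p9, p12, p13.
Union after reading b: {p1, p3, p8, p10}.
Now take the lambda-closure:
From p1 via lambda: add p12.
From p3 via lambda: add p14.
From p10 via lambda: add p5, p13.
From p5 via lambda: add p9.
From p12 via lambda: add p4.
From p9 via lambda: add p6.
No new states can be added; the closed set is {p1, p3, p4, p5, p6, p8, p9, p10, p12, p13, p14}.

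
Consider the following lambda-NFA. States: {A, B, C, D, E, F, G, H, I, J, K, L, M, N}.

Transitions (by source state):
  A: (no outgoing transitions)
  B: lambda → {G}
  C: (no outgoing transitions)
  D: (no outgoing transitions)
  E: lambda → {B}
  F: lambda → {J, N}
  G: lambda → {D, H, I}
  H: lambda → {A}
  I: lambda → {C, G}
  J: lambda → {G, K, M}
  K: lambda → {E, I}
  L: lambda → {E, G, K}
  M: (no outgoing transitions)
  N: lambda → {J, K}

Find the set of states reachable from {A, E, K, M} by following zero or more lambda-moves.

{A, B, C, D, E, G, H, I, K, M}

Start with {A, E, K, M}.
From E via lambda: add B.
From K via lambda: add I.
From B via lambda: add G.
From I via lambda: add C.
From G via lambda: add D, H.
No new states can be added; the closed set is {A, B, C, D, E, G, H, I, K, M}.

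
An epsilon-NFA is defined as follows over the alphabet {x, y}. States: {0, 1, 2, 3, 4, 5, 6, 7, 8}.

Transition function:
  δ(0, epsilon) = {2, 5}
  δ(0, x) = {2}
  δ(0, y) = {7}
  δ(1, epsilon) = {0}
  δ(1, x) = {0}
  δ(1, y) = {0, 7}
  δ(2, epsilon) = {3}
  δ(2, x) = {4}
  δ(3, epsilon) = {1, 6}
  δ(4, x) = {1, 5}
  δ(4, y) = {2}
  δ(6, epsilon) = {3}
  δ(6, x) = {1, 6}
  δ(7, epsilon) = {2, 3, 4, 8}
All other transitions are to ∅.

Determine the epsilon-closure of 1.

Start with {1}.
From 1 via epsilon: add 0.
From 0 via epsilon: add 2, 5.
From 2 via epsilon: add 3.
From 3 via epsilon: add 6.
No new states can be added; the closed set is {0, 1, 2, 3, 5, 6}.

{0, 1, 2, 3, 5, 6}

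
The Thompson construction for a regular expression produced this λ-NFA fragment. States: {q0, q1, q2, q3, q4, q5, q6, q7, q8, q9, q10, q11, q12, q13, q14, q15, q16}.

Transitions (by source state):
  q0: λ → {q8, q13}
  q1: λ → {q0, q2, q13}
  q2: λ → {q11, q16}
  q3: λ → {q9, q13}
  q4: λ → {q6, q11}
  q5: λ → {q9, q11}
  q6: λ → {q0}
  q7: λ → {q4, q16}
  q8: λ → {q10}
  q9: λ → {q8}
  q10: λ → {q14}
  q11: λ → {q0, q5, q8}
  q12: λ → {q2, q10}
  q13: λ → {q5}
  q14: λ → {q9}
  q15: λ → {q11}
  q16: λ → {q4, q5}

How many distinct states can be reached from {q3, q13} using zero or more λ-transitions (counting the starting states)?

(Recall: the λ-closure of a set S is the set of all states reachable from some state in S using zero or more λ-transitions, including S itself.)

Start with {q3, q13}.
From q3 via λ: add q9.
From q13 via λ: add q5.
From q5 via λ: add q11.
From q9 via λ: add q8.
From q8 via λ: add q10.
From q11 via λ: add q0.
From q10 via λ: add q14.
λ-closure = {q0, q3, q5, q8, q9, q10, q11, q13, q14}, which has 9 states.

9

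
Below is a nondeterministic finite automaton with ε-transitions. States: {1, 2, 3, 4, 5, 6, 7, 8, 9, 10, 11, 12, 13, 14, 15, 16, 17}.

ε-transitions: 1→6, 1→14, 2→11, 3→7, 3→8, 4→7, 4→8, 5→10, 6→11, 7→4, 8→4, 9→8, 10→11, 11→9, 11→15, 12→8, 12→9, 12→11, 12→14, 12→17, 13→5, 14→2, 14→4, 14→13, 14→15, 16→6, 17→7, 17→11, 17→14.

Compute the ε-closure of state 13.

{4, 5, 7, 8, 9, 10, 11, 13, 15}

Start with {13}.
From 13 via ε: add 5.
From 5 via ε: add 10.
From 10 via ε: add 11.
From 11 via ε: add 9, 15.
From 9 via ε: add 8.
From 8 via ε: add 4.
From 4 via ε: add 7.
No new states can be added; the closed set is {4, 5, 7, 8, 9, 10, 11, 13, 15}.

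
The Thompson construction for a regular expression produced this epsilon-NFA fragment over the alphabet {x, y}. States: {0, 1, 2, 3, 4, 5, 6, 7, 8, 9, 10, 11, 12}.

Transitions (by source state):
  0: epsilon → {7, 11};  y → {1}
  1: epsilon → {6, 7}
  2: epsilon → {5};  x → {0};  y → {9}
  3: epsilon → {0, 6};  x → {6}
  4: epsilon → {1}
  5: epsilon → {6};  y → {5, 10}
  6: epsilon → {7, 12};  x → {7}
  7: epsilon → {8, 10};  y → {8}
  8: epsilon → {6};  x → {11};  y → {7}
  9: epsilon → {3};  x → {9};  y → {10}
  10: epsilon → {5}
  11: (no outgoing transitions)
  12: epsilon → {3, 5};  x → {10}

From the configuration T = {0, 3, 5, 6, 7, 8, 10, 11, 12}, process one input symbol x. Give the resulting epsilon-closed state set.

3 on x → {6}.
6 on x → {7}.
8 on x → {11}.
12 on x → {10}.
No x-transition from 0, 5, 7, 10, 11.
Union after reading x: {6, 7, 10, 11}.
Now take the epsilon-closure:
From 6 via epsilon: add 12.
From 7 via epsilon: add 8.
From 10 via epsilon: add 5.
From 12 via epsilon: add 3.
From 3 via epsilon: add 0.
No new states can be added; the closed set is {0, 3, 5, 6, 7, 8, 10, 11, 12}.

{0, 3, 5, 6, 7, 8, 10, 11, 12}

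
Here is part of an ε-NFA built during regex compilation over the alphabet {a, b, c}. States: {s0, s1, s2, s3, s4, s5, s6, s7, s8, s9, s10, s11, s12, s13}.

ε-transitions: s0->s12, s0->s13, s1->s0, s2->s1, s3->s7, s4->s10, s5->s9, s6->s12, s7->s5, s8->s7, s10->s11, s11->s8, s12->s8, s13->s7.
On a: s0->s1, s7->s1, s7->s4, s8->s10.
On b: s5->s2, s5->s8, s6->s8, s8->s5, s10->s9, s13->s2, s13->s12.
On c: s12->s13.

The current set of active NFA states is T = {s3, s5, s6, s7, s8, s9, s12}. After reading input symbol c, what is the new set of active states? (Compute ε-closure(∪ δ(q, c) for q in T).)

{s5, s7, s9, s13}

s12 on c → {s13}.
No c-transition from s3, s5, s6, s7, s8, s9.
Union after reading c: {s13}.
Now take the ε-closure:
From s13 via ε: add s7.
From s7 via ε: add s5.
From s5 via ε: add s9.
No new states can be added; the closed set is {s5, s7, s9, s13}.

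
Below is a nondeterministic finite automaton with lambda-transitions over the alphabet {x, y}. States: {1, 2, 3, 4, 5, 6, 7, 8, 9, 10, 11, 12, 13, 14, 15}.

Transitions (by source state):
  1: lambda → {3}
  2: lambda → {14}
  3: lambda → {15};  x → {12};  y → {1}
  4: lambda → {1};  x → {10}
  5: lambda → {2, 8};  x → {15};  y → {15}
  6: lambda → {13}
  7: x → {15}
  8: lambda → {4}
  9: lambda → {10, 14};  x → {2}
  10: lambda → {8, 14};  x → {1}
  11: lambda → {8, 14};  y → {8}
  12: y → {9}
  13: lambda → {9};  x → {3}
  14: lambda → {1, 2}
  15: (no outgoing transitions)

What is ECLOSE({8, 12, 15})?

Start with {8, 12, 15}.
From 8 via lambda: add 4.
From 4 via lambda: add 1.
From 1 via lambda: add 3.
No new states can be added; the closed set is {1, 3, 4, 8, 12, 15}.

{1, 3, 4, 8, 12, 15}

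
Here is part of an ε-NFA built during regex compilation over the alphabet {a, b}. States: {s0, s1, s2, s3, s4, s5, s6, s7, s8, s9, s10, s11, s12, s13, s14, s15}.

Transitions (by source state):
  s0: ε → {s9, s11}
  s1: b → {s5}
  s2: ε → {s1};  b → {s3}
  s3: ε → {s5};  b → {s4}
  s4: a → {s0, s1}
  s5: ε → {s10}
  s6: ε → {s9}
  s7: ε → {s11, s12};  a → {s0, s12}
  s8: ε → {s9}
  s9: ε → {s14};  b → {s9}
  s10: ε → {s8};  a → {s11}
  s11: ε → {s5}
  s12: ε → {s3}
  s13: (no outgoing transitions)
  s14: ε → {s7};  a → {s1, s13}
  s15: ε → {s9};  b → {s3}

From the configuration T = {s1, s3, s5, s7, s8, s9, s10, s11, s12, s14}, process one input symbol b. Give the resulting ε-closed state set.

s1 on b → {s5}.
s3 on b → {s4}.
s9 on b → {s9}.
No b-transition from s5, s7, s8, s10, s11, s12, s14.
Union after reading b: {s4, s5, s9}.
Now take the ε-closure:
From s5 via ε: add s10.
From s9 via ε: add s14.
From s10 via ε: add s8.
From s14 via ε: add s7.
From s7 via ε: add s11, s12.
From s12 via ε: add s3.
No new states can be added; the closed set is {s3, s4, s5, s7, s8, s9, s10, s11, s12, s14}.

{s3, s4, s5, s7, s8, s9, s10, s11, s12, s14}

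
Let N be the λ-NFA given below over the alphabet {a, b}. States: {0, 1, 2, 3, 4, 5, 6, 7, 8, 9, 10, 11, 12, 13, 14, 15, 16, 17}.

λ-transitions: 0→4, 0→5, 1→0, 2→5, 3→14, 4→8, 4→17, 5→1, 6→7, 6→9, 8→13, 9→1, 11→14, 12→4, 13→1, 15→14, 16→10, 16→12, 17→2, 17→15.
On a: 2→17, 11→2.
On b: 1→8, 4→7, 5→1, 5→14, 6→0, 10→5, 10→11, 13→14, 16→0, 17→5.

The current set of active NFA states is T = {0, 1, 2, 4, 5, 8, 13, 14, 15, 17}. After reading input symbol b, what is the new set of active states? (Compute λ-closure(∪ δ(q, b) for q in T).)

{0, 1, 2, 4, 5, 7, 8, 13, 14, 15, 17}

1 on b → {8}.
4 on b → {7}.
5 on b → {1, 14}.
13 on b → {14}.
17 on b → {5}.
No b-transition from 0, 2, 8, 14, 15.
Union after reading b: {1, 5, 7, 8, 14}.
Now take the λ-closure:
From 1 via λ: add 0.
From 8 via λ: add 13.
From 0 via λ: add 4.
From 4 via λ: add 17.
From 17 via λ: add 2, 15.
No new states can be added; the closed set is {0, 1, 2, 4, 5, 7, 8, 13, 14, 15, 17}.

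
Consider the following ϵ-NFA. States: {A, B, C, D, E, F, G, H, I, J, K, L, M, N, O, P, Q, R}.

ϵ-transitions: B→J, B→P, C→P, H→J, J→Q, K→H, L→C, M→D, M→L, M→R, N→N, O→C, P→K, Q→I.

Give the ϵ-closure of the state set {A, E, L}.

{A, C, E, H, I, J, K, L, P, Q}

Start with {A, E, L}.
From L via ϵ: add C.
From C via ϵ: add P.
From P via ϵ: add K.
From K via ϵ: add H.
From H via ϵ: add J.
From J via ϵ: add Q.
From Q via ϵ: add I.
No new states can be added; the closed set is {A, C, E, H, I, J, K, L, P, Q}.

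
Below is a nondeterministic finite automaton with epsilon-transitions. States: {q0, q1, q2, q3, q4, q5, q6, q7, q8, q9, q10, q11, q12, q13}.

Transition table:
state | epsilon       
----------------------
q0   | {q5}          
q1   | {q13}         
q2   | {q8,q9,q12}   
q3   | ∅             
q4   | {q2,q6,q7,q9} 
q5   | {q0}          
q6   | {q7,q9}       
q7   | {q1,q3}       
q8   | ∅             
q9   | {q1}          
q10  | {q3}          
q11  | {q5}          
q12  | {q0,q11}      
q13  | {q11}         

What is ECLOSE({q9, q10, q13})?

{q0, q1, q3, q5, q9, q10, q11, q13}

Start with {q9, q10, q13}.
From q9 via epsilon: add q1.
From q10 via epsilon: add q3.
From q13 via epsilon: add q11.
From q11 via epsilon: add q5.
From q5 via epsilon: add q0.
No new states can be added; the closed set is {q0, q1, q3, q5, q9, q10, q11, q13}.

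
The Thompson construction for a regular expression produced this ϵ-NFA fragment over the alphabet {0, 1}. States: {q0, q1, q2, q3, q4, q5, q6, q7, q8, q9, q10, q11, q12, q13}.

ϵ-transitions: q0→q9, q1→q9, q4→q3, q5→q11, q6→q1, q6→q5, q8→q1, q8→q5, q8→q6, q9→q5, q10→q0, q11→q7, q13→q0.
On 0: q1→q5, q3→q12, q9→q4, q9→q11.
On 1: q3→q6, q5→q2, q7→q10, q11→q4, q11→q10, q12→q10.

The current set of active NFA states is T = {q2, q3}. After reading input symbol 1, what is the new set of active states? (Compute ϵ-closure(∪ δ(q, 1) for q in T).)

{q1, q5, q6, q7, q9, q11}

q3 on 1 → {q6}.
No 1-transition from q2.
Union after reading 1: {q6}.
Now take the ϵ-closure:
From q6 via ϵ: add q1, q5.
From q1 via ϵ: add q9.
From q5 via ϵ: add q11.
From q11 via ϵ: add q7.
No new states can be added; the closed set is {q1, q5, q6, q7, q9, q11}.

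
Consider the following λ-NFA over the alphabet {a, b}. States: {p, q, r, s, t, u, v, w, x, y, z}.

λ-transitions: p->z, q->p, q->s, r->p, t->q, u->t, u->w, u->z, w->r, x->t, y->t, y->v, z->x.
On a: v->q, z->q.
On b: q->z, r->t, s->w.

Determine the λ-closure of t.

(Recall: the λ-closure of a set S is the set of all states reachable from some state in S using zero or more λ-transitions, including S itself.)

{p, q, s, t, x, z}

Start with {t}.
From t via λ: add q.
From q via λ: add p, s.
From p via λ: add z.
From z via λ: add x.
No new states can be added; the closed set is {p, q, s, t, x, z}.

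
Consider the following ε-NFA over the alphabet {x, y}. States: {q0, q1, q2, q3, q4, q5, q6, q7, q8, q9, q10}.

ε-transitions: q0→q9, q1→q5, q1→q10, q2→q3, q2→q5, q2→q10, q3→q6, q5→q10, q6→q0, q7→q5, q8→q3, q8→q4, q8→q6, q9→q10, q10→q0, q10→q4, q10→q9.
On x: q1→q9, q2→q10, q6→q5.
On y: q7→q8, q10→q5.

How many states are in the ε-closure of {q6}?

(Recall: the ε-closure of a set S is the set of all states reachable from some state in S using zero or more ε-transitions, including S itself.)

Start with {q6}.
From q6 via ε: add q0.
From q0 via ε: add q9.
From q9 via ε: add q10.
From q10 via ε: add q4.
ε-closure = {q0, q4, q6, q9, q10}, which has 5 states.

5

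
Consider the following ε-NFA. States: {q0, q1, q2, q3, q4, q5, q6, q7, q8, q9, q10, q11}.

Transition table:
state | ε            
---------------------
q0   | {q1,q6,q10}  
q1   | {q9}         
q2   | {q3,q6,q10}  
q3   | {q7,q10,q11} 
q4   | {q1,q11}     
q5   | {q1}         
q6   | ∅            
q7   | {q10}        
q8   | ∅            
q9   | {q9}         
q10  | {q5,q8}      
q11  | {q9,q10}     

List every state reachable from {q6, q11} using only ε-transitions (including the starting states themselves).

Start with {q6, q11}.
From q11 via ε: add q9, q10.
From q10 via ε: add q5, q8.
From q5 via ε: add q1.
No new states can be added; the closed set is {q1, q5, q6, q8, q9, q10, q11}.

{q1, q5, q6, q8, q9, q10, q11}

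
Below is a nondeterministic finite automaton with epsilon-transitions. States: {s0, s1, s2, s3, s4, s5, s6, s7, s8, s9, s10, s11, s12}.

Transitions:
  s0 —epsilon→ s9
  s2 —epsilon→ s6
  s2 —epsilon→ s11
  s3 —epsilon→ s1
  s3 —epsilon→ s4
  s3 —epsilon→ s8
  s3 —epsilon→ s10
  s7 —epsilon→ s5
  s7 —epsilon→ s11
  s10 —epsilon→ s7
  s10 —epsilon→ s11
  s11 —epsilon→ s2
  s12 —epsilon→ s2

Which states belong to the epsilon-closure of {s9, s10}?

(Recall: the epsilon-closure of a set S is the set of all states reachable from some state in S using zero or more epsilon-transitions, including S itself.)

{s2, s5, s6, s7, s9, s10, s11}

Start with {s9, s10}.
From s10 via epsilon: add s7, s11.
From s7 via epsilon: add s5.
From s11 via epsilon: add s2.
From s2 via epsilon: add s6.
No new states can be added; the closed set is {s2, s5, s6, s7, s9, s10, s11}.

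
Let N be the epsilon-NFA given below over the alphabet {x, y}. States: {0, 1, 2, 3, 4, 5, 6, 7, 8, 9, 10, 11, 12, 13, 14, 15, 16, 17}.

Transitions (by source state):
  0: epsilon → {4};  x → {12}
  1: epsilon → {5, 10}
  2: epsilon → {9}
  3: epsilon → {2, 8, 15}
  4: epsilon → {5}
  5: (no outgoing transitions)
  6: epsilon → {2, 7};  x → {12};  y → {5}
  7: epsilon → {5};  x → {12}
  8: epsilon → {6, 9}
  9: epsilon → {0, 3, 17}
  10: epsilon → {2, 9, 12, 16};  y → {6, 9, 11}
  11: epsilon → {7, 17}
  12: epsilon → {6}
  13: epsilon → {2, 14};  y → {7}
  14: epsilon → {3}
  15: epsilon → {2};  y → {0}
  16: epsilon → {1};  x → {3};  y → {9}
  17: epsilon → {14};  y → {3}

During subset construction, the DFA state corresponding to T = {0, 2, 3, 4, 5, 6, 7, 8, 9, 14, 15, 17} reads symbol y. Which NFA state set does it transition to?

{0, 2, 3, 4, 5, 6, 7, 8, 9, 14, 15, 17}

6 on y → {5}.
15 on y → {0}.
17 on y → {3}.
No y-transition from 0, 2, 3, 4, 5, 7, 8, 9, 14.
Union after reading y: {0, 3, 5}.
Now take the epsilon-closure:
From 0 via epsilon: add 4.
From 3 via epsilon: add 2, 8, 15.
From 2 via epsilon: add 9.
From 8 via epsilon: add 6.
From 6 via epsilon: add 7.
From 9 via epsilon: add 17.
From 17 via epsilon: add 14.
No new states can be added; the closed set is {0, 2, 3, 4, 5, 6, 7, 8, 9, 14, 15, 17}.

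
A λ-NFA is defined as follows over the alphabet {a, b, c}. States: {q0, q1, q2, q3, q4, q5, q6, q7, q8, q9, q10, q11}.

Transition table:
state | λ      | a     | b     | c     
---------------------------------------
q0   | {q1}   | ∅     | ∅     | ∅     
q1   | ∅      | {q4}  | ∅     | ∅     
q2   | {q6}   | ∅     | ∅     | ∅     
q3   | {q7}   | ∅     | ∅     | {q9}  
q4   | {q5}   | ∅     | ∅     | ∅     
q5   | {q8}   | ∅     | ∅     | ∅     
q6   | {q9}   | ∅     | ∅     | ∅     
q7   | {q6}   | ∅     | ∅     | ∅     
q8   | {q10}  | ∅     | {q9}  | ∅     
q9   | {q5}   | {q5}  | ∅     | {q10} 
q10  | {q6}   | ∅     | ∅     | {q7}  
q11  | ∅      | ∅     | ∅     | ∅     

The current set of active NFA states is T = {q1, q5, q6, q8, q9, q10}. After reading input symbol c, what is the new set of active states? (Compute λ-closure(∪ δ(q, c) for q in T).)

q9 on c → {q10}.
q10 on c → {q7}.
No c-transition from q1, q5, q6, q8.
Union after reading c: {q7, q10}.
Now take the λ-closure:
From q7 via λ: add q6.
From q6 via λ: add q9.
From q9 via λ: add q5.
From q5 via λ: add q8.
No new states can be added; the closed set is {q5, q6, q7, q8, q9, q10}.

{q5, q6, q7, q8, q9, q10}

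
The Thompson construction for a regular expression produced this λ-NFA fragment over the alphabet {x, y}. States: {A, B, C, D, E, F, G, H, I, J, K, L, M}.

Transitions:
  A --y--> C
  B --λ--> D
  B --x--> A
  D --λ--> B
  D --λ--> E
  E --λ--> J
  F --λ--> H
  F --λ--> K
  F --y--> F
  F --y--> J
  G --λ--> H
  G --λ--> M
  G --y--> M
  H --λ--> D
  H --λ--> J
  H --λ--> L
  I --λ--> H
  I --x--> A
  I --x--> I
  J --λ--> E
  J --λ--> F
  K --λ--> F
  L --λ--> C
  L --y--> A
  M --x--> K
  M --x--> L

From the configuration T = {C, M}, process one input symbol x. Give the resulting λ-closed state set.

{B, C, D, E, F, H, J, K, L}

M on x → {K, L}.
No x-transition from C.
Union after reading x: {K, L}.
Now take the λ-closure:
From K via λ: add F.
From L via λ: add C.
From F via λ: add H.
From H via λ: add D, J.
From D via λ: add B, E.
No new states can be added; the closed set is {B, C, D, E, F, H, J, K, L}.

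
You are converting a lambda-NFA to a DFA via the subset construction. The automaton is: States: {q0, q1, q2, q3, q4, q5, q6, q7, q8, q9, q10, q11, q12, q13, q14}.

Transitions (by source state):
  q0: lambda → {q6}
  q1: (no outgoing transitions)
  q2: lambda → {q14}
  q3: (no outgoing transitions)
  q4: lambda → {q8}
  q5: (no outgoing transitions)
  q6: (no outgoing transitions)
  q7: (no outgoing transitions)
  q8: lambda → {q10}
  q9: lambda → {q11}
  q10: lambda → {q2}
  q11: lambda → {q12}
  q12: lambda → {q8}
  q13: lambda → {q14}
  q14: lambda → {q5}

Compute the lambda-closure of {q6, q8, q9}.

Start with {q6, q8, q9}.
From q8 via lambda: add q10.
From q9 via lambda: add q11.
From q10 via lambda: add q2.
From q11 via lambda: add q12.
From q2 via lambda: add q14.
From q14 via lambda: add q5.
No new states can be added; the closed set is {q2, q5, q6, q8, q9, q10, q11, q12, q14}.

{q2, q5, q6, q8, q9, q10, q11, q12, q14}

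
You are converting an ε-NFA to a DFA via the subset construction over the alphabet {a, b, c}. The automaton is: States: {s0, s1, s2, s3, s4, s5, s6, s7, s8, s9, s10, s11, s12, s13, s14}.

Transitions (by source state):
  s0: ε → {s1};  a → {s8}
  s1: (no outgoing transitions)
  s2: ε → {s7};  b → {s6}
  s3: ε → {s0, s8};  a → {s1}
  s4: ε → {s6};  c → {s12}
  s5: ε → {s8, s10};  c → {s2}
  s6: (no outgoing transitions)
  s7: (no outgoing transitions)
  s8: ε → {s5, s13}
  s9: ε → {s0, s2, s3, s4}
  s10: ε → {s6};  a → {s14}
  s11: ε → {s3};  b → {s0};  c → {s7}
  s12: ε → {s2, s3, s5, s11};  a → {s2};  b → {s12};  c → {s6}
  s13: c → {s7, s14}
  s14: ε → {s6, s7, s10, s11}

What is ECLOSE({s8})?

Start with {s8}.
From s8 via ε: add s5, s13.
From s5 via ε: add s10.
From s10 via ε: add s6.
No new states can be added; the closed set is {s5, s6, s8, s10, s13}.

{s5, s6, s8, s10, s13}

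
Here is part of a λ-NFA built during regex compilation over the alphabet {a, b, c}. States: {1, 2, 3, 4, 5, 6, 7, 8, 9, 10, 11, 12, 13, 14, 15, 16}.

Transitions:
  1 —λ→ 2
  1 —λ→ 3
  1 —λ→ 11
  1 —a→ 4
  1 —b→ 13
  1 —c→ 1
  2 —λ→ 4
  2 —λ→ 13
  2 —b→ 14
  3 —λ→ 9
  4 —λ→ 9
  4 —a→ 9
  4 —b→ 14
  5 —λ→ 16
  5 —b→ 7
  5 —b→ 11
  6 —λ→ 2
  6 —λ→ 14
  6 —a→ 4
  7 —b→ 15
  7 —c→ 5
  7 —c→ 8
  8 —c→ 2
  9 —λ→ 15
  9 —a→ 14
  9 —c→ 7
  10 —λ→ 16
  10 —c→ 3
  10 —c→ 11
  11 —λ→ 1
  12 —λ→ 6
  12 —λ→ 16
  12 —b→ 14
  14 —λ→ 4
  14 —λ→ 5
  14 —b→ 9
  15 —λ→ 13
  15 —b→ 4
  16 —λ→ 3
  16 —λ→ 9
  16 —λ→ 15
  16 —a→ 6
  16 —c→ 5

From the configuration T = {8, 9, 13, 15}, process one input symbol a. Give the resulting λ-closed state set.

9 on a → {14}.
No a-transition from 8, 13, 15.
Union after reading a: {14}.
Now take the λ-closure:
From 14 via λ: add 4, 5.
From 4 via λ: add 9.
From 5 via λ: add 16.
From 9 via λ: add 15.
From 16 via λ: add 3.
From 15 via λ: add 13.
No new states can be added; the closed set is {3, 4, 5, 9, 13, 14, 15, 16}.

{3, 4, 5, 9, 13, 14, 15, 16}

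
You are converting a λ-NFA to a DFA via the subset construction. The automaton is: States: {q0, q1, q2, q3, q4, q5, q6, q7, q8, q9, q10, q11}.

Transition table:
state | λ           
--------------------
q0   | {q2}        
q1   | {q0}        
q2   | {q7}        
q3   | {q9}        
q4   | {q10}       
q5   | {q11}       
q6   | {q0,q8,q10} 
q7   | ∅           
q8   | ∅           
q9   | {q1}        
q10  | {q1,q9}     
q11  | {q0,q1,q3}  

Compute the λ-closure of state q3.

Start with {q3}.
From q3 via λ: add q9.
From q9 via λ: add q1.
From q1 via λ: add q0.
From q0 via λ: add q2.
From q2 via λ: add q7.
No new states can be added; the closed set is {q0, q1, q2, q3, q7, q9}.

{q0, q1, q2, q3, q7, q9}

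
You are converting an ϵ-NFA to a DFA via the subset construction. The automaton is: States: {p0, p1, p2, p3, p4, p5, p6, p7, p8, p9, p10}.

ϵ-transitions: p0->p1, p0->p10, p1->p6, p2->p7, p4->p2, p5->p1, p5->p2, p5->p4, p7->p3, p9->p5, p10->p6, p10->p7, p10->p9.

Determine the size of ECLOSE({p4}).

Start with {p4}.
From p4 via ϵ: add p2.
From p2 via ϵ: add p7.
From p7 via ϵ: add p3.
ϵ-closure = {p2, p3, p4, p7}, which has 4 states.

4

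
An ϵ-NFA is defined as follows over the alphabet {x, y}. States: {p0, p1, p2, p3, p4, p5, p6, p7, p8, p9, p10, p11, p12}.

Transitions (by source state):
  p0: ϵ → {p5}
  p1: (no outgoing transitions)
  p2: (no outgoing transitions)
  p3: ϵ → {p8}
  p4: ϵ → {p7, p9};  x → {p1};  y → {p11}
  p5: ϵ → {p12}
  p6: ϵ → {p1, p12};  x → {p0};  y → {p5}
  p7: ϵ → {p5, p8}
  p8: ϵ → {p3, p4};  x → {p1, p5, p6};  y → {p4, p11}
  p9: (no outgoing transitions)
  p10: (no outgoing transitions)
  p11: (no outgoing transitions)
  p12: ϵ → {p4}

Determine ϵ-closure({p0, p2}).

Start with {p0, p2}.
From p0 via ϵ: add p5.
From p5 via ϵ: add p12.
From p12 via ϵ: add p4.
From p4 via ϵ: add p7, p9.
From p7 via ϵ: add p8.
From p8 via ϵ: add p3.
No new states can be added; the closed set is {p0, p2, p3, p4, p5, p7, p8, p9, p12}.

{p0, p2, p3, p4, p5, p7, p8, p9, p12}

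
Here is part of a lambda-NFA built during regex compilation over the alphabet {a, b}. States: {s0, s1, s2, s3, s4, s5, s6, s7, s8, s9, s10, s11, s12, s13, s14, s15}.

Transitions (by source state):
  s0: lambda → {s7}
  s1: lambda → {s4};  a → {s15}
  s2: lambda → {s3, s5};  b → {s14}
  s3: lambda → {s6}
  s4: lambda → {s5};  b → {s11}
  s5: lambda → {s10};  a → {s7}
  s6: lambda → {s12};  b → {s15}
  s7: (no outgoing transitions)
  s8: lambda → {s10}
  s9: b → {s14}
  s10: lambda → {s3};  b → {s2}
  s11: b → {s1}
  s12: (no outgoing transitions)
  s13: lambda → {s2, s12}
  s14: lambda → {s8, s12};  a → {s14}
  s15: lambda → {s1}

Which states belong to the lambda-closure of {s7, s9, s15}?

Start with {s7, s9, s15}.
From s15 via lambda: add s1.
From s1 via lambda: add s4.
From s4 via lambda: add s5.
From s5 via lambda: add s10.
From s10 via lambda: add s3.
From s3 via lambda: add s6.
From s6 via lambda: add s12.
No new states can be added; the closed set is {s1, s3, s4, s5, s6, s7, s9, s10, s12, s15}.

{s1, s3, s4, s5, s6, s7, s9, s10, s12, s15}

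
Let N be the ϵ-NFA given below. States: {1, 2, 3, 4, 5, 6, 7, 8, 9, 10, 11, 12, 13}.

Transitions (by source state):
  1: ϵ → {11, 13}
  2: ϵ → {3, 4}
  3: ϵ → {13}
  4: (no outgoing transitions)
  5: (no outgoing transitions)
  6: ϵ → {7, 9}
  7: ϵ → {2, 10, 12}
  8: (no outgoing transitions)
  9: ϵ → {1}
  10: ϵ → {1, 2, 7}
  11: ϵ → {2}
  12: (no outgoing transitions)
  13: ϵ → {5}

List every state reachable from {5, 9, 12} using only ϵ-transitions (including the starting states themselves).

Start with {5, 9, 12}.
From 9 via ϵ: add 1.
From 1 via ϵ: add 11, 13.
From 11 via ϵ: add 2.
From 2 via ϵ: add 3, 4.
No new states can be added; the closed set is {1, 2, 3, 4, 5, 9, 11, 12, 13}.

{1, 2, 3, 4, 5, 9, 11, 12, 13}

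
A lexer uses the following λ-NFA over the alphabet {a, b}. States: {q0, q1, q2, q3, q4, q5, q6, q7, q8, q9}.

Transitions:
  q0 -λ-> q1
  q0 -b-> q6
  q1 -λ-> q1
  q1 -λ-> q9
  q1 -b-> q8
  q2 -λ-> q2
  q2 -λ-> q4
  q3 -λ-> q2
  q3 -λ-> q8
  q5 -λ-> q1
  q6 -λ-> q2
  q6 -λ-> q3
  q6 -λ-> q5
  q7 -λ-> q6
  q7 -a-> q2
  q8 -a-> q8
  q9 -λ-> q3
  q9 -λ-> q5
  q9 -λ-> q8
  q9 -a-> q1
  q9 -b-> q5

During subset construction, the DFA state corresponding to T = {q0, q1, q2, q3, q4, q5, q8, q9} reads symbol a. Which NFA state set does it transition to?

{q1, q2, q3, q4, q5, q8, q9}

q8 on a → {q8}.
q9 on a → {q1}.
No a-transition from q0, q1, q2, q3, q4, q5.
Union after reading a: {q1, q8}.
Now take the λ-closure:
From q1 via λ: add q9.
From q9 via λ: add q3, q5.
From q3 via λ: add q2.
From q2 via λ: add q4.
No new states can be added; the closed set is {q1, q2, q3, q4, q5, q8, q9}.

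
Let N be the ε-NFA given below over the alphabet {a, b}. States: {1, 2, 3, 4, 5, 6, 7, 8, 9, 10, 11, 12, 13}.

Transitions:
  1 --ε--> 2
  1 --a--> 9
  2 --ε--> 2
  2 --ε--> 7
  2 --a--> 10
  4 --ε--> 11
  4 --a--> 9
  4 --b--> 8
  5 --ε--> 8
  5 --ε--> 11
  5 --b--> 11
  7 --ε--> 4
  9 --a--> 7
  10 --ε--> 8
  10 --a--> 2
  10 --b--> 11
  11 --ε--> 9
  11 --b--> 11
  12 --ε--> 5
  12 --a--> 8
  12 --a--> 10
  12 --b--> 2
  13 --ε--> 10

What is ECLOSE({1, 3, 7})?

Start with {1, 3, 7}.
From 1 via ε: add 2.
From 7 via ε: add 4.
From 4 via ε: add 11.
From 11 via ε: add 9.
No new states can be added; the closed set is {1, 2, 3, 4, 7, 9, 11}.

{1, 2, 3, 4, 7, 9, 11}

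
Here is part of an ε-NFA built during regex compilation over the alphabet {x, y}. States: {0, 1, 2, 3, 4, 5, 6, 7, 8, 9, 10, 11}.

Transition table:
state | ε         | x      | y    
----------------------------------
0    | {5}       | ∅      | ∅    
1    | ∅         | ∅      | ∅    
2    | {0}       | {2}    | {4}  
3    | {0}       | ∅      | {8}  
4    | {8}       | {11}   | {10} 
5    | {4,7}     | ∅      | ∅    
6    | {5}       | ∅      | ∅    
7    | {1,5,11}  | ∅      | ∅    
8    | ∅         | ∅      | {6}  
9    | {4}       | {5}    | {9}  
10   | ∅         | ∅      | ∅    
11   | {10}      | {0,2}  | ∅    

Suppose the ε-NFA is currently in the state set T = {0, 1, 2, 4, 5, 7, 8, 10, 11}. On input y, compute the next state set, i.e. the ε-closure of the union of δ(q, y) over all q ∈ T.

{1, 4, 5, 6, 7, 8, 10, 11}

2 on y → {4}.
4 on y → {10}.
8 on y → {6}.
No y-transition from 0, 1, 5, 7, 10, 11.
Union after reading y: {4, 6, 10}.
Now take the ε-closure:
From 4 via ε: add 8.
From 6 via ε: add 5.
From 5 via ε: add 7.
From 7 via ε: add 1, 11.
No new states can be added; the closed set is {1, 4, 5, 6, 7, 8, 10, 11}.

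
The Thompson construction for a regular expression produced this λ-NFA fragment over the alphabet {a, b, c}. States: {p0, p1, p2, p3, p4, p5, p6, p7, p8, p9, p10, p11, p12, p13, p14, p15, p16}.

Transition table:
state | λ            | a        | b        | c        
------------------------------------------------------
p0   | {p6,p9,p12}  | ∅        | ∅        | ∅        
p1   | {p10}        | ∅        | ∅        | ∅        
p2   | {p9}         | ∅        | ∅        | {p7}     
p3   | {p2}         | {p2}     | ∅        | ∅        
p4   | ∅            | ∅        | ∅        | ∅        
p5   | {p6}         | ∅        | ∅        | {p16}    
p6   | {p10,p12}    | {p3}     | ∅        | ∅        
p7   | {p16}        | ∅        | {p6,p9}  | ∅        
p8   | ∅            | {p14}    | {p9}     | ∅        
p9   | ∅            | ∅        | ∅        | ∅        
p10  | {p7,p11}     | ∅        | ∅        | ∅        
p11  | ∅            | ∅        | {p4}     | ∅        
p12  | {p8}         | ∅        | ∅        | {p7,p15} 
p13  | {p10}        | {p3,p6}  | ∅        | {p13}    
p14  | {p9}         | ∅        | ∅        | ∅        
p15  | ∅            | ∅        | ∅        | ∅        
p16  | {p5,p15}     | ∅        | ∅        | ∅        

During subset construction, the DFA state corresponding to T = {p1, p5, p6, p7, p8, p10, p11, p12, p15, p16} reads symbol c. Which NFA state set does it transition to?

p5 on c → {p16}.
p12 on c → {p7, p15}.
No c-transition from p1, p6, p7, p8, p10, p11, p15, p16.
Union after reading c: {p7, p15, p16}.
Now take the λ-closure:
From p16 via λ: add p5.
From p5 via λ: add p6.
From p6 via λ: add p10, p12.
From p10 via λ: add p11.
From p12 via λ: add p8.
No new states can be added; the closed set is {p5, p6, p7, p8, p10, p11, p12, p15, p16}.

{p5, p6, p7, p8, p10, p11, p12, p15, p16}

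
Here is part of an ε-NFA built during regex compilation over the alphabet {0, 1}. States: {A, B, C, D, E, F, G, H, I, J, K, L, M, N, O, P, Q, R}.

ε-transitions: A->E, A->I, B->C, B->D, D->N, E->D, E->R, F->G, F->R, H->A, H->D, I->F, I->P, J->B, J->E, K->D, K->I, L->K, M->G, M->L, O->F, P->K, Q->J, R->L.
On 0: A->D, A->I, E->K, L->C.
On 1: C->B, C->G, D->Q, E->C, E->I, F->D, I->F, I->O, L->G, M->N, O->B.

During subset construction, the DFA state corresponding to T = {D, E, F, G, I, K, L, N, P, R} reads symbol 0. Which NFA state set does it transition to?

E on 0 → {K}.
L on 0 → {C}.
No 0-transition from D, F, G, I, K, N, P, R.
Union after reading 0: {C, K}.
Now take the ε-closure:
From K via ε: add D, I.
From D via ε: add N.
From I via ε: add F, P.
From F via ε: add G, R.
From R via ε: add L.
No new states can be added; the closed set is {C, D, F, G, I, K, L, N, P, R}.

{C, D, F, G, I, K, L, N, P, R}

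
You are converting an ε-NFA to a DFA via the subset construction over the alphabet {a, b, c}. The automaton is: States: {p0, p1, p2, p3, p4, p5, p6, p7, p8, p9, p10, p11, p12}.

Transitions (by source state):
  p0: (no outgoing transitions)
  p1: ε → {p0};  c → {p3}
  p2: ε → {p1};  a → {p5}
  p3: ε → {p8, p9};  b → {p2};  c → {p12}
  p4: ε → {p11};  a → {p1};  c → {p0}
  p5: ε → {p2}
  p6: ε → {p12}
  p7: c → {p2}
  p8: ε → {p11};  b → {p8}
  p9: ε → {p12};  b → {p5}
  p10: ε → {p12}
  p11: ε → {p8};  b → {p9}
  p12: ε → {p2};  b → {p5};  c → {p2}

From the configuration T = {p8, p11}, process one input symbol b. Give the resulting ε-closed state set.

{p0, p1, p2, p8, p9, p11, p12}

p8 on b → {p8}.
p11 on b → {p9}.
Union after reading b: {p8, p9}.
Now take the ε-closure:
From p8 via ε: add p11.
From p9 via ε: add p12.
From p12 via ε: add p2.
From p2 via ε: add p1.
From p1 via ε: add p0.
No new states can be added; the closed set is {p0, p1, p2, p8, p9, p11, p12}.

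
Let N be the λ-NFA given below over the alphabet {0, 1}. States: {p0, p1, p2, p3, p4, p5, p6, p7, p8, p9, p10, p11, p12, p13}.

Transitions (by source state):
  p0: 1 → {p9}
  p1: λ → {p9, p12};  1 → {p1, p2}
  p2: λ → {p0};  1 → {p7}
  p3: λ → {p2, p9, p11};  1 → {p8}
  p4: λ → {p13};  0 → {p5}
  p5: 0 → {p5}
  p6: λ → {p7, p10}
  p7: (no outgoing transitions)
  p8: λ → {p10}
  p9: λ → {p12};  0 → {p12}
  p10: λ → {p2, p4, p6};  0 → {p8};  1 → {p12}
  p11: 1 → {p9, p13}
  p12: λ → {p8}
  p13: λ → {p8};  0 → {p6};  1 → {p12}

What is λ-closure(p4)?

{p0, p2, p4, p6, p7, p8, p10, p13}

Start with {p4}.
From p4 via λ: add p13.
From p13 via λ: add p8.
From p8 via λ: add p10.
From p10 via λ: add p2, p6.
From p2 via λ: add p0.
From p6 via λ: add p7.
No new states can be added; the closed set is {p0, p2, p4, p6, p7, p8, p10, p13}.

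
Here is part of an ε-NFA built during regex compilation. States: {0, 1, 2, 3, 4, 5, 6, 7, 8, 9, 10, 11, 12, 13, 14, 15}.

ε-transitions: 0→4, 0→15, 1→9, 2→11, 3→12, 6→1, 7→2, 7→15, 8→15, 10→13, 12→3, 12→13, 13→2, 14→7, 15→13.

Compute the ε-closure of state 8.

Start with {8}.
From 8 via ε: add 15.
From 15 via ε: add 13.
From 13 via ε: add 2.
From 2 via ε: add 11.
No new states can be added; the closed set is {2, 8, 11, 13, 15}.

{2, 8, 11, 13, 15}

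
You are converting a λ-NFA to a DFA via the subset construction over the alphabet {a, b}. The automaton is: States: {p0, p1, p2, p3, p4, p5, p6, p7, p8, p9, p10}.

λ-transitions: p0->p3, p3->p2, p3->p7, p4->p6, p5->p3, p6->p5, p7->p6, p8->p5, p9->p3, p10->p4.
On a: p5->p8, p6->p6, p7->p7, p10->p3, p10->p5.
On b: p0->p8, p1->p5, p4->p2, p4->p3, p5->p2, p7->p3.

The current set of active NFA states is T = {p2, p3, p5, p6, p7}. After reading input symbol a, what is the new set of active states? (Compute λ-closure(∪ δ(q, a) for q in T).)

p5 on a → {p8}.
p6 on a → {p6}.
p7 on a → {p7}.
No a-transition from p2, p3.
Union after reading a: {p6, p7, p8}.
Now take the λ-closure:
From p6 via λ: add p5.
From p5 via λ: add p3.
From p3 via λ: add p2.
No new states can be added; the closed set is {p2, p3, p5, p6, p7, p8}.

{p2, p3, p5, p6, p7, p8}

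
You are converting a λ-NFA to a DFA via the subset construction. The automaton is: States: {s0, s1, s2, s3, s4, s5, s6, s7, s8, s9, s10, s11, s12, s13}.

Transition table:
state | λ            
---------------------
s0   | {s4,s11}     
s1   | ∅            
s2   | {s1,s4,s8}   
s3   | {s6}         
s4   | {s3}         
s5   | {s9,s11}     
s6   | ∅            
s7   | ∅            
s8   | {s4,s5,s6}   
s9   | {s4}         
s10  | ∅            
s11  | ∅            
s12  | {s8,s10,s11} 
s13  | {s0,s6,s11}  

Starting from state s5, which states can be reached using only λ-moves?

{s3, s4, s5, s6, s9, s11}

Start with {s5}.
From s5 via λ: add s9, s11.
From s9 via λ: add s4.
From s4 via λ: add s3.
From s3 via λ: add s6.
No new states can be added; the closed set is {s3, s4, s5, s6, s9, s11}.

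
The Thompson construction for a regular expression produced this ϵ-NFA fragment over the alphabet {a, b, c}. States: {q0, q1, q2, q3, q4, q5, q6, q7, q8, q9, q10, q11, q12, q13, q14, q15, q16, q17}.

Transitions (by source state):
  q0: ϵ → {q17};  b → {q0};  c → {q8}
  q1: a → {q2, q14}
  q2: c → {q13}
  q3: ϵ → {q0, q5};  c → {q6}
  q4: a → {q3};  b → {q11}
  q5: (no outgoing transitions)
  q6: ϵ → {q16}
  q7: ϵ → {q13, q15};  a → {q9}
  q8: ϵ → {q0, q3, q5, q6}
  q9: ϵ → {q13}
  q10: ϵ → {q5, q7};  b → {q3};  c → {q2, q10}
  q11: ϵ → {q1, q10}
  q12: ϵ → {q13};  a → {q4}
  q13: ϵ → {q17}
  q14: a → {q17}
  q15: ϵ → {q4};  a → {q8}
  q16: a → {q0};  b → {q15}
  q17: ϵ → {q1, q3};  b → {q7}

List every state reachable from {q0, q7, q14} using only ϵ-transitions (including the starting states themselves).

{q0, q1, q3, q4, q5, q7, q13, q14, q15, q17}

Start with {q0, q7, q14}.
From q0 via ϵ: add q17.
From q7 via ϵ: add q13, q15.
From q15 via ϵ: add q4.
From q17 via ϵ: add q1, q3.
From q3 via ϵ: add q5.
No new states can be added; the closed set is {q0, q1, q3, q4, q5, q7, q13, q14, q15, q17}.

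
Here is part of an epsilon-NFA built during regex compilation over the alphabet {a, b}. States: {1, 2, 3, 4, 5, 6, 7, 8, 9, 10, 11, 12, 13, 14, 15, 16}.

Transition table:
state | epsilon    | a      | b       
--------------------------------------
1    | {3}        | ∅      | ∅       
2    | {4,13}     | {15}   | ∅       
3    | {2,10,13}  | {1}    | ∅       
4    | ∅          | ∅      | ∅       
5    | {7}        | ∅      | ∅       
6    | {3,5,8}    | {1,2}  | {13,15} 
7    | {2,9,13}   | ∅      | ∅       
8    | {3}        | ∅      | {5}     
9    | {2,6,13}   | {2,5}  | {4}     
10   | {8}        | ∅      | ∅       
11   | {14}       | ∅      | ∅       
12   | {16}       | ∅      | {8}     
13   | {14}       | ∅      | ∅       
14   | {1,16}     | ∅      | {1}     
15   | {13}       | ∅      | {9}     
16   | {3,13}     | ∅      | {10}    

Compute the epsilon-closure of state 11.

{1, 2, 3, 4, 8, 10, 11, 13, 14, 16}

Start with {11}.
From 11 via epsilon: add 14.
From 14 via epsilon: add 1, 16.
From 1 via epsilon: add 3.
From 16 via epsilon: add 13.
From 3 via epsilon: add 2, 10.
From 2 via epsilon: add 4.
From 10 via epsilon: add 8.
No new states can be added; the closed set is {1, 2, 3, 4, 8, 10, 11, 13, 14, 16}.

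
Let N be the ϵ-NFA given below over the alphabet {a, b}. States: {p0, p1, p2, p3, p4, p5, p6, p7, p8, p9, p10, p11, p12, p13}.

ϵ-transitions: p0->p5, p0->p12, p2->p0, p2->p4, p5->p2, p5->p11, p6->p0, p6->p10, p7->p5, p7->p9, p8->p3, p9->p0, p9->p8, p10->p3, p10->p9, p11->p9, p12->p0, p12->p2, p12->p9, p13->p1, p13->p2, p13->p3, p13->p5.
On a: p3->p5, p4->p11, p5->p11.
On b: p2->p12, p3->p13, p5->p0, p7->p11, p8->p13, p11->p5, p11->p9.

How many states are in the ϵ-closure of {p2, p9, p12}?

Start with {p2, p9, p12}.
From p2 via ϵ: add p0, p4.
From p9 via ϵ: add p8.
From p0 via ϵ: add p5.
From p8 via ϵ: add p3.
From p5 via ϵ: add p11.
ϵ-closure = {p0, p2, p3, p4, p5, p8, p9, p11, p12}, which has 9 states.

9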